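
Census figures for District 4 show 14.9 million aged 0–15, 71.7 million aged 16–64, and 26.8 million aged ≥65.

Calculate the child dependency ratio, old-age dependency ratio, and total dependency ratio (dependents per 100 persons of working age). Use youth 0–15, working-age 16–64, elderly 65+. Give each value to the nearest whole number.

Youth dependency ratio = 14.9 / 71.7 × 100 = 21
Old-age dependency ratio = 26.8 / 71.7 × 100 = 37
Total dependency ratio = (14.9 + 26.8) / 71.7 × 100 = 41.7 / 71.7 × 100 = 58

Youth dependency ratio: 21
Old-age dependency ratio: 37
Total dependency ratio: 58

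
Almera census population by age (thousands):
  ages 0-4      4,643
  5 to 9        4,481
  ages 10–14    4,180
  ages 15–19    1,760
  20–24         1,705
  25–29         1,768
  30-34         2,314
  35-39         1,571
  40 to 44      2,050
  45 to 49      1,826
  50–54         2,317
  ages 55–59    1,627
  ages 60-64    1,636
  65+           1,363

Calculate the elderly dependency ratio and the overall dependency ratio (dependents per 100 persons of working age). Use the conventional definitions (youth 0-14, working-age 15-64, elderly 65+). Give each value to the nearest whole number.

0–14: 4,643 + 4,481 + 4,180 = 13,304
15–64: 1,760 + 1,705 + 1,768 + 2,314 + 1,571 + 2,050 + 1,826 + 2,317 + 1,627 + 1,636 = 18,574
65+: 1,363
Old-age dependency ratio = 1,363 / 18,574 × 100 = 7
Total dependency ratio = (13,304 + 1,363) / 18,574 × 100 = 14,667 / 18,574 × 100 = 79

Old-age dependency ratio: 7
Total dependency ratio: 79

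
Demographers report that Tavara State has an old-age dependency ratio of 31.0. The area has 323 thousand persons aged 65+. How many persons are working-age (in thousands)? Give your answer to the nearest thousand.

Old-age dependency ratio = elderly / working-age × 100
31.0 = 323 / W × 100
⇒ 1 042

Working-age: 1 042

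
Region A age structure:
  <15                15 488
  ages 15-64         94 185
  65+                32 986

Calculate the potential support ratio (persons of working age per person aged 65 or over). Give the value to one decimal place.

Potential support ratio: 2.9

Potential support ratio = 94 185 / 32 986 = 2.9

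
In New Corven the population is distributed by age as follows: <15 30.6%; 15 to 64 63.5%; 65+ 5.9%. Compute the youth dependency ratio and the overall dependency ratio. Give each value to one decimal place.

Youth dependency ratio: 48.2
Total dependency ratio: 57.5

Youth dependency ratio = 30.6 / 63.5 × 100 = 48.2
Total dependency ratio = (30.6 + 5.9) / 63.5 × 100 = 36.5 / 63.5 × 100 = 57.5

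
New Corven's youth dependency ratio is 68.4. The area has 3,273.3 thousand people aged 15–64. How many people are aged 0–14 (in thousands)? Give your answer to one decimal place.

Aged 0–14: 2,238.9

Youth dependency ratio = youth / working-age × 100
68.4 = Y / 3,273.3 × 100
⇒ 2,238.9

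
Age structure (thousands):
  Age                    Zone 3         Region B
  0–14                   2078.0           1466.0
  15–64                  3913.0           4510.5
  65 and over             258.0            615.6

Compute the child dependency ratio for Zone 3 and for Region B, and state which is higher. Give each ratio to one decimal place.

Zone 3: 53.1
Region B: 32.5
Higher: Zone 3

Zone 3: 2078.0 / 3913.0 × 100 = 53.1
Region B: 1466.0 / 4510.5 × 100 = 32.5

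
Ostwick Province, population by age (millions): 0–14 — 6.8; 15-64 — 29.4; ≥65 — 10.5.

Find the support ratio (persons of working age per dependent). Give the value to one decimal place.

Support ratio: 1.7

Support ratio = 29.4 / (6.8 + 10.5) = 29.4 / 17.3 = 1.7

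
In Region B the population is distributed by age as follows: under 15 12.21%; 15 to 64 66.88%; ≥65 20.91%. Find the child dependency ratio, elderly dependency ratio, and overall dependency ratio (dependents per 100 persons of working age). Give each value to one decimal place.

Youth dependency ratio: 18.3
Old-age dependency ratio: 31.3
Total dependency ratio: 49.5

Youth dependency ratio = 12.21 / 66.88 × 100 = 18.3
Old-age dependency ratio = 20.91 / 66.88 × 100 = 31.3
Total dependency ratio = (12.21 + 20.91) / 66.88 × 100 = 33.12 / 66.88 × 100 = 49.5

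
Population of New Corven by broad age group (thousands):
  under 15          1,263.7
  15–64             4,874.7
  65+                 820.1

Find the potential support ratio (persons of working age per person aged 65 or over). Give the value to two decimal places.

Potential support ratio: 5.94

Potential support ratio = 4,874.7 / 820.1 = 5.94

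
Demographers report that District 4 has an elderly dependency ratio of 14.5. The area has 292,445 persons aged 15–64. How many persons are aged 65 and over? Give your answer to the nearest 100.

Old-age dependency ratio = elderly / working-age × 100
14.5 = E / 292,445 × 100
⇒ 42,400

Aged 65 and over: 42,400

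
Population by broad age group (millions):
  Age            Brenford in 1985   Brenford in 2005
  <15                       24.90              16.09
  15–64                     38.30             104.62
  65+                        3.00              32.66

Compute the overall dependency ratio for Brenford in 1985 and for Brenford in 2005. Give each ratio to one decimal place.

Brenford in 1985: 72.8
Brenford in 2005: 46.6

Brenford in 1985: (24.90 + 3.00) / 38.30 × 100 = 27.90 / 38.30 × 100 = 72.8
Brenford in 2005: (16.09 + 32.66) / 104.62 × 100 = 48.75 / 104.62 × 100 = 46.6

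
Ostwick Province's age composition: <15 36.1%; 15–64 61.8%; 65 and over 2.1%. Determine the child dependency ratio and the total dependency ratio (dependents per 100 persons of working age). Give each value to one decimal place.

Youth dependency ratio: 58.4
Total dependency ratio: 61.8

Youth dependency ratio = 36.1 / 61.8 × 100 = 58.4
Total dependency ratio = (36.1 + 2.1) / 61.8 × 100 = 38.2 / 61.8 × 100 = 61.8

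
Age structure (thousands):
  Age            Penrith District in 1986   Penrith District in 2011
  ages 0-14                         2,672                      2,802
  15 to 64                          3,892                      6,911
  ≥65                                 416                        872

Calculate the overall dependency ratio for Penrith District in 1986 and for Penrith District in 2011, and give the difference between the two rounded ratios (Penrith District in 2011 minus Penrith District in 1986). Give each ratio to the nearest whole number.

Penrith District in 1986: 79
Penrith District in 2011: 53
Difference: -26

Penrith District in 1986: (2,672 + 416) / 3,892 × 100 = 3,088 / 3,892 × 100 = 79
Penrith District in 2011: (2,802 + 872) / 6,911 × 100 = 3,674 / 6,911 × 100 = 53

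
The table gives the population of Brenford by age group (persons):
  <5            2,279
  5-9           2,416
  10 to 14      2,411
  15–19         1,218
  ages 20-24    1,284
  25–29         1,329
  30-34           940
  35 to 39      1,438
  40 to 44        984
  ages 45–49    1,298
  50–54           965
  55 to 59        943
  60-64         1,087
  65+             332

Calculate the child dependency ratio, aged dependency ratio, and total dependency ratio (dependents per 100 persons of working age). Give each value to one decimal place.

Youth dependency ratio: 61.9
Old-age dependency ratio: 2.9
Total dependency ratio: 64.8

0–14: 2,279 + 2,416 + 2,411 = 7,106
15–64: 1,218 + 1,284 + 1,329 + 940 + 1,438 + 984 + 1,298 + 965 + 943 + 1,087 = 11,486
65+: 332
Youth dependency ratio = 7,106 / 11,486 × 100 = 61.9
Old-age dependency ratio = 332 / 11,486 × 100 = 2.9
Total dependency ratio = (7,106 + 332) / 11,486 × 100 = 7,438 / 11,486 × 100 = 64.8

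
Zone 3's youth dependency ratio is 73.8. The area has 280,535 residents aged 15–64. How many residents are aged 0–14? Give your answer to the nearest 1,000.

Aged 0–14: 207,000

Youth dependency ratio = youth / working-age × 100
73.8 = Y / 280,535 × 100
⇒ 207,000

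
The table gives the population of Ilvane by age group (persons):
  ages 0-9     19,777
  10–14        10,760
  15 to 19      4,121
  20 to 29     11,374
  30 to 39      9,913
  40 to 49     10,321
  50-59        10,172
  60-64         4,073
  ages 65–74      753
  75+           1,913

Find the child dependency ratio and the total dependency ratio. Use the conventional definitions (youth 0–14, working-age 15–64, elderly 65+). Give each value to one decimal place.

Youth dependency ratio: 61.1
Total dependency ratio: 66.4

0–14: 19,777 + 10,760 = 30,537
15–64: 4,121 + 11,374 + 9,913 + 10,321 + 10,172 + 4,073 = 49,974
65+: 753 + 1,913 = 2,666
Youth dependency ratio = 30,537 / 49,974 × 100 = 61.1
Total dependency ratio = (30,537 + 2,666) / 49,974 × 100 = 33,203 / 49,974 × 100 = 66.4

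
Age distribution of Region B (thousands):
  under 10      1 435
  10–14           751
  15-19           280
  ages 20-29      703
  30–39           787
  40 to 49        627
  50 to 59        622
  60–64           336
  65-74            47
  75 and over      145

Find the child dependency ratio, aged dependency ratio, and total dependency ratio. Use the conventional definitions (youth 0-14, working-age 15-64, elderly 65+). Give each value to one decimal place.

Youth dependency ratio: 65.2
Old-age dependency ratio: 5.7
Total dependency ratio: 70.9

0–14: 1 435 + 751 = 2 186
15–64: 280 + 703 + 787 + 627 + 622 + 336 = 3 355
65+: 47 + 145 = 192
Youth dependency ratio = 2 186 / 3 355 × 100 = 65.2
Old-age dependency ratio = 192 / 3 355 × 100 = 5.7
Total dependency ratio = (2 186 + 192) / 3 355 × 100 = 2 378 / 3 355 × 100 = 70.9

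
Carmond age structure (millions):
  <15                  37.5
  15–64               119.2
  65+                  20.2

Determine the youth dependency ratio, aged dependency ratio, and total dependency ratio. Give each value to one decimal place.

Youth dependency ratio = 37.5 / 119.2 × 100 = 31.5
Old-age dependency ratio = 20.2 / 119.2 × 100 = 16.9
Total dependency ratio = (37.5 + 20.2) / 119.2 × 100 = 57.7 / 119.2 × 100 = 48.4

Youth dependency ratio: 31.5
Old-age dependency ratio: 16.9
Total dependency ratio: 48.4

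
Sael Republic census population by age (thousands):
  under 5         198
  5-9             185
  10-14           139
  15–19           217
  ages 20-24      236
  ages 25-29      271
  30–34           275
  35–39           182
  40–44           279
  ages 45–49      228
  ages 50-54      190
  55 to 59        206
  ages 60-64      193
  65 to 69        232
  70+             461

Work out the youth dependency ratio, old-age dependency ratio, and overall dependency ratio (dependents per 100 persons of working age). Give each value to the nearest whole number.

0–14: 198 + 185 + 139 = 522
15–64: 217 + 236 + 271 + 275 + 182 + 279 + 228 + 190 + 206 + 193 = 2 277
65+: 232 + 461 = 693
Youth dependency ratio = 522 / 2 277 × 100 = 23
Old-age dependency ratio = 693 / 2 277 × 100 = 30
Total dependency ratio = (522 + 693) / 2 277 × 100 = 1 215 / 2 277 × 100 = 53

Youth dependency ratio: 23
Old-age dependency ratio: 30
Total dependency ratio: 53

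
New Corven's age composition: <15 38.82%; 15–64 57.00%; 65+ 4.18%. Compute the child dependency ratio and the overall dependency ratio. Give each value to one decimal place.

Youth dependency ratio = 38.82 / 57.00 × 100 = 68.1
Total dependency ratio = (38.82 + 4.18) / 57.00 × 100 = 43.00 / 57.00 × 100 = 75.4

Youth dependency ratio: 68.1
Total dependency ratio: 75.4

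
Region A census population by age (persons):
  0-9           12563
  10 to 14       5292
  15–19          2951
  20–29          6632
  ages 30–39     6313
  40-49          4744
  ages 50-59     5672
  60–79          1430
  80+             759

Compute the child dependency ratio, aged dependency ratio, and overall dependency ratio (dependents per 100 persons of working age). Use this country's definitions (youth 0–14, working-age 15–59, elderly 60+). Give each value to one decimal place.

0–14: 12563 + 5292 = 17855
15–59: 2951 + 6632 + 6313 + 4744 + 5672 = 26312
60+: 1430 + 759 = 2189
Youth dependency ratio = 17855 / 26312 × 100 = 67.9
Old-age dependency ratio = 2189 / 26312 × 100 = 8.3
Total dependency ratio = (17855 + 2189) / 26312 × 100 = 20044 / 26312 × 100 = 76.2

Youth dependency ratio: 67.9
Old-age dependency ratio: 8.3
Total dependency ratio: 76.2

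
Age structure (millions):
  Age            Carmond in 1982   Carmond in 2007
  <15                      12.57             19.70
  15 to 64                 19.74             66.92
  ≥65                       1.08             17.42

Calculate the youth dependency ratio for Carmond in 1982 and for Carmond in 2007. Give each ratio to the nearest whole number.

Carmond in 1982: 12.57 / 19.74 × 100 = 64
Carmond in 2007: 19.70 / 66.92 × 100 = 29

Carmond in 1982: 64
Carmond in 2007: 29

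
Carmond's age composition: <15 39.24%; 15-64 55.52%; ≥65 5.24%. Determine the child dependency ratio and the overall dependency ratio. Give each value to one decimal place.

Youth dependency ratio = 39.24 / 55.52 × 100 = 70.7
Total dependency ratio = (39.24 + 5.24) / 55.52 × 100 = 44.48 / 55.52 × 100 = 80.1

Youth dependency ratio: 70.7
Total dependency ratio: 80.1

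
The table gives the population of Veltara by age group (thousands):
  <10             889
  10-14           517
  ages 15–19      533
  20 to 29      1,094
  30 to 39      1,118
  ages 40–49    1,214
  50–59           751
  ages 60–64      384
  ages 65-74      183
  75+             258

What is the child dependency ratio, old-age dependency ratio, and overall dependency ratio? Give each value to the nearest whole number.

Youth dependency ratio: 28
Old-age dependency ratio: 9
Total dependency ratio: 36

0–14: 889 + 517 = 1,406
15–64: 533 + 1,094 + 1,118 + 1,214 + 751 + 384 = 5,094
65+: 183 + 258 = 441
Youth dependency ratio = 1,406 / 5,094 × 100 = 28
Old-age dependency ratio = 441 / 5,094 × 100 = 9
Total dependency ratio = (1,406 + 441) / 5,094 × 100 = 1,847 / 5,094 × 100 = 36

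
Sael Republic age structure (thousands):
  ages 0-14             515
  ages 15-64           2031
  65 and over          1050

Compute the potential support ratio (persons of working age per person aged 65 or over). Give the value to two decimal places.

Potential support ratio: 1.93

Potential support ratio = 2031 / 1050 = 1.93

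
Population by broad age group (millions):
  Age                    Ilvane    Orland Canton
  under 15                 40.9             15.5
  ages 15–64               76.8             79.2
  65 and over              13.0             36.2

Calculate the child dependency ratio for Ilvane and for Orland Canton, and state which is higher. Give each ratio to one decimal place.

Ilvane: 53.3
Orland Canton: 19.6
Higher: Ilvane

Ilvane: 40.9 / 76.8 × 100 = 53.3
Orland Canton: 15.5 / 79.2 × 100 = 19.6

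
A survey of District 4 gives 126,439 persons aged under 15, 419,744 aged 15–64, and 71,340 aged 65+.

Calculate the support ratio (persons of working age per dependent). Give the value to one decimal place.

Support ratio: 2.1

Support ratio = 419,744 / (126,439 + 71,340) = 419,744 / 197,779 = 2.1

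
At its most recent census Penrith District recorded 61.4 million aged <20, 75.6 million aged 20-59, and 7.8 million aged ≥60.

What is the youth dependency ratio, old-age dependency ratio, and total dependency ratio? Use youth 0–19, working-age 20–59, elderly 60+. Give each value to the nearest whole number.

Youth dependency ratio = 61.4 / 75.6 × 100 = 81
Old-age dependency ratio = 7.8 / 75.6 × 100 = 10
Total dependency ratio = (61.4 + 7.8) / 75.6 × 100 = 69.2 / 75.6 × 100 = 92

Youth dependency ratio: 81
Old-age dependency ratio: 10
Total dependency ratio: 92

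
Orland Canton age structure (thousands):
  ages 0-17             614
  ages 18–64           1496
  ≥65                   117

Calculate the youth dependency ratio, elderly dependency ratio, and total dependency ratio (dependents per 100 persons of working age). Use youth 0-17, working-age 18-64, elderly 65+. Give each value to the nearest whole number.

Youth dependency ratio = 614 / 1496 × 100 = 41
Old-age dependency ratio = 117 / 1496 × 100 = 8
Total dependency ratio = (614 + 117) / 1496 × 100 = 731 / 1496 × 100 = 49

Youth dependency ratio: 41
Old-age dependency ratio: 8
Total dependency ratio: 49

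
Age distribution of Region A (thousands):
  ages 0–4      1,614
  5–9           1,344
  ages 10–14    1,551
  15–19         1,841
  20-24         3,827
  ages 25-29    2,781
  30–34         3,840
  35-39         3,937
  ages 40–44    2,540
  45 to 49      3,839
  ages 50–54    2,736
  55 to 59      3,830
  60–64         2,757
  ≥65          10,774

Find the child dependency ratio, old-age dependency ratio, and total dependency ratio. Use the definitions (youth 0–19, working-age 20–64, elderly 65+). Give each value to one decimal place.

Youth dependency ratio: 21.1
Old-age dependency ratio: 35.8
Total dependency ratio: 56.9

0–19: 1,614 + 1,344 + 1,551 + 1,841 = 6,350
20–64: 3,827 + 2,781 + 3,840 + 3,937 + 2,540 + 3,839 + 2,736 + 3,830 + 2,757 = 30,087
65+: 10,774
Youth dependency ratio = 6,350 / 30,087 × 100 = 21.1
Old-age dependency ratio = 10,774 / 30,087 × 100 = 35.8
Total dependency ratio = (6,350 + 10,774) / 30,087 × 100 = 17,124 / 30,087 × 100 = 56.9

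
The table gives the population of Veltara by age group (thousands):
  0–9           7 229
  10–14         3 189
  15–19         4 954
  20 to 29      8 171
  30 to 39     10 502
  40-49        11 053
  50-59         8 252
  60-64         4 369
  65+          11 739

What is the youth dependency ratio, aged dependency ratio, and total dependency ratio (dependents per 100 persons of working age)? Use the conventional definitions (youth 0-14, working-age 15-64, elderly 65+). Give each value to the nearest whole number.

Youth dependency ratio: 22
Old-age dependency ratio: 25
Total dependency ratio: 47

0–14: 7 229 + 3 189 = 10 418
15–64: 4 954 + 8 171 + 10 502 + 11 053 + 8 252 + 4 369 = 47 301
65+: 11 739
Youth dependency ratio = 10 418 / 47 301 × 100 = 22
Old-age dependency ratio = 11 739 / 47 301 × 100 = 25
Total dependency ratio = (10 418 + 11 739) / 47 301 × 100 = 22 157 / 47 301 × 100 = 47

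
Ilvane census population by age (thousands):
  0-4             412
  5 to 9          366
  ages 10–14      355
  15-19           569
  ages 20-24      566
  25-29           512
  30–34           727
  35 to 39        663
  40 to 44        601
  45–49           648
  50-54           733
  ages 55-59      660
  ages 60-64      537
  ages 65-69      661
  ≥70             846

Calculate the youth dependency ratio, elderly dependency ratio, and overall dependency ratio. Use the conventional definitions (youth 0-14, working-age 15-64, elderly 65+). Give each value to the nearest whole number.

Youth dependency ratio: 18
Old-age dependency ratio: 24
Total dependency ratio: 42

0–14: 412 + 366 + 355 = 1133
15–64: 569 + 566 + 512 + 727 + 663 + 601 + 648 + 733 + 660 + 537 = 6216
65+: 661 + 846 = 1507
Youth dependency ratio = 1133 / 6216 × 100 = 18
Old-age dependency ratio = 1507 / 6216 × 100 = 24
Total dependency ratio = (1133 + 1507) / 6216 × 100 = 2640 / 6216 × 100 = 42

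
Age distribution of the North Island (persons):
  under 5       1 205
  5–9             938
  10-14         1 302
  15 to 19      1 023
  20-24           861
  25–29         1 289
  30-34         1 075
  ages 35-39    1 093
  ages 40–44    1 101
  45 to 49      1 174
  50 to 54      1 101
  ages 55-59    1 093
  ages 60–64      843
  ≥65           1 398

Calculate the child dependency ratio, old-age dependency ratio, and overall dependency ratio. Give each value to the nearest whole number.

Youth dependency ratio: 32
Old-age dependency ratio: 13
Total dependency ratio: 45

0–14: 1 205 + 938 + 1 302 = 3 445
15–64: 1 023 + 861 + 1 289 + 1 075 + 1 093 + 1 101 + 1 174 + 1 101 + 1 093 + 843 = 10 653
65+: 1 398
Youth dependency ratio = 3 445 / 10 653 × 100 = 32
Old-age dependency ratio = 1 398 / 10 653 × 100 = 13
Total dependency ratio = (3 445 + 1 398) / 10 653 × 100 = 4 843 / 10 653 × 100 = 45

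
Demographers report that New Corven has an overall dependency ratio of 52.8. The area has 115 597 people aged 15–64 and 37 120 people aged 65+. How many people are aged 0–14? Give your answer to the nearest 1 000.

Total dependency ratio = (youth + elderly) / working-age × 100
52.8 = (Y + 37 120) / 115 597 × 100
⇒ 24 000

Aged 0–14: 24 000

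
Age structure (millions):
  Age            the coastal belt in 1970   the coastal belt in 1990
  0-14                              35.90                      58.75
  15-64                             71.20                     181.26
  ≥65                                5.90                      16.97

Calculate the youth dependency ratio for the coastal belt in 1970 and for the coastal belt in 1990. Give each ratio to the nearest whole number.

the coastal belt in 1970: 35.90 / 71.20 × 100 = 50
the coastal belt in 1990: 58.75 / 181.26 × 100 = 32

the coastal belt in 1970: 50
the coastal belt in 1990: 32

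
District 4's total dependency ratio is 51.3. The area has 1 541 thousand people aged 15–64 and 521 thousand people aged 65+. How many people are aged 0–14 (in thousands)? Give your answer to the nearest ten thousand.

Total dependency ratio = (youth + elderly) / working-age × 100
51.3 = (Y + 521) / 1 541 × 100
⇒ 270

Aged 0–14: 270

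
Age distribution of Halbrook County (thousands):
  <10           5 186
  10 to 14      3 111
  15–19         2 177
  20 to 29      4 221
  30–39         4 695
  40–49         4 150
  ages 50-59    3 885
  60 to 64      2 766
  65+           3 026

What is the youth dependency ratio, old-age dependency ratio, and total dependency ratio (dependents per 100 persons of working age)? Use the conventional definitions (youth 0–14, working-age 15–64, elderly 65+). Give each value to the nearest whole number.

Youth dependency ratio: 38
Old-age dependency ratio: 14
Total dependency ratio: 52

0–14: 5 186 + 3 111 = 8 297
15–64: 2 177 + 4 221 + 4 695 + 4 150 + 3 885 + 2 766 = 21 894
65+: 3 026
Youth dependency ratio = 8 297 / 21 894 × 100 = 38
Old-age dependency ratio = 3 026 / 21 894 × 100 = 14
Total dependency ratio = (8 297 + 3 026) / 21 894 × 100 = 11 323 / 21 894 × 100 = 52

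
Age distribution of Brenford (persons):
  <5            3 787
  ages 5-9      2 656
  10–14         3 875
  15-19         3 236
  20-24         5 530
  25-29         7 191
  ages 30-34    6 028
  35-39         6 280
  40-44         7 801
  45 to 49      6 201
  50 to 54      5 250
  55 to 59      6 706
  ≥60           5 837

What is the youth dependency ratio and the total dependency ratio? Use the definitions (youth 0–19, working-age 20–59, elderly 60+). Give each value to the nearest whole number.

Youth dependency ratio: 27
Total dependency ratio: 38

0–19: 3 787 + 2 656 + 3 875 + 3 236 = 13 554
20–59: 5 530 + 7 191 + 6 028 + 6 280 + 7 801 + 6 201 + 5 250 + 6 706 = 50 987
60+: 5 837
Youth dependency ratio = 13 554 / 50 987 × 100 = 27
Total dependency ratio = (13 554 + 5 837) / 50 987 × 100 = 19 391 / 50 987 × 100 = 38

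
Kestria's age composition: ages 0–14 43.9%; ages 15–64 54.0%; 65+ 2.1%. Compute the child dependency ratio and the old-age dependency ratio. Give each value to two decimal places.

Youth dependency ratio = 43.9 / 54.0 × 100 = 81.30
Old-age dependency ratio = 2.1 / 54.0 × 100 = 3.89

Youth dependency ratio: 81.30
Old-age dependency ratio: 3.89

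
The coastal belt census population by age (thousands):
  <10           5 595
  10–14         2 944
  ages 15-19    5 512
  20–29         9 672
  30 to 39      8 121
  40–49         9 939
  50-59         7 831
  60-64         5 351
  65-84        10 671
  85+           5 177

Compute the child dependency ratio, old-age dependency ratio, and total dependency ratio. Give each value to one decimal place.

Youth dependency ratio: 18.4
Old-age dependency ratio: 34.1
Total dependency ratio: 52.5

0–14: 5 595 + 2 944 = 8 539
15–64: 5 512 + 9 672 + 8 121 + 9 939 + 7 831 + 5 351 = 46 426
65+: 10 671 + 5 177 = 15 848
Youth dependency ratio = 8 539 / 46 426 × 100 = 18.4
Old-age dependency ratio = 15 848 / 46 426 × 100 = 34.1
Total dependency ratio = (8 539 + 15 848) / 46 426 × 100 = 24 387 / 46 426 × 100 = 52.5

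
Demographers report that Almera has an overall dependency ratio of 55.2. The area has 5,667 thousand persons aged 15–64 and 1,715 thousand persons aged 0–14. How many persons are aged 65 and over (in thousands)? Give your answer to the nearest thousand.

Total dependency ratio = (youth + elderly) / working-age × 100
55.2 = (1,715 + E) / 5,667 × 100
⇒ 1,413

Aged 65 and over: 1,413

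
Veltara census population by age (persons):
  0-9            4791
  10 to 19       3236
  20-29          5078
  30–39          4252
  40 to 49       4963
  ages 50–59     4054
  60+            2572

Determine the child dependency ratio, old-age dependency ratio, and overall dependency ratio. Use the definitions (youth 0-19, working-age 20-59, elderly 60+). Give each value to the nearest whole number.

0–19: 4791 + 3236 = 8027
20–59: 5078 + 4252 + 4963 + 4054 = 18347
60+: 2572
Youth dependency ratio = 8027 / 18347 × 100 = 44
Old-age dependency ratio = 2572 / 18347 × 100 = 14
Total dependency ratio = (8027 + 2572) / 18347 × 100 = 10599 / 18347 × 100 = 58

Youth dependency ratio: 44
Old-age dependency ratio: 14
Total dependency ratio: 58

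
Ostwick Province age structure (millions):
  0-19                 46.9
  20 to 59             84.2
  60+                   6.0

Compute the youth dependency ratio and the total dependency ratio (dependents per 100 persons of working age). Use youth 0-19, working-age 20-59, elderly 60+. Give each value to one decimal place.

Youth dependency ratio = 46.9 / 84.2 × 100 = 55.7
Total dependency ratio = (46.9 + 6.0) / 84.2 × 100 = 52.9 / 84.2 × 100 = 62.8

Youth dependency ratio: 55.7
Total dependency ratio: 62.8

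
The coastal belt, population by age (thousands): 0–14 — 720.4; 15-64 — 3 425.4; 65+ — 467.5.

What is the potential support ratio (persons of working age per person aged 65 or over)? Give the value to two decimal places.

Potential support ratio: 7.33

Potential support ratio = 3 425.4 / 467.5 = 7.33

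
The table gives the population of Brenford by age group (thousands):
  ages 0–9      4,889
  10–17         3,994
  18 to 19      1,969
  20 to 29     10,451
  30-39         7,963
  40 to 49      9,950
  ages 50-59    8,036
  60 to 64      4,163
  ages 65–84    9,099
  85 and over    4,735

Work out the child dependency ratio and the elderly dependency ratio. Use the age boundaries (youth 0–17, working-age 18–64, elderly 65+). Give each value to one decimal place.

Youth dependency ratio: 20.9
Old-age dependency ratio: 32.5

0–17: 4,889 + 3,994 = 8,883
18–64: 1,969 + 10,451 + 7,963 + 9,950 + 8,036 + 4,163 = 42,532
65+: 9,099 + 4,735 = 13,834
Youth dependency ratio = 8,883 / 42,532 × 100 = 20.9
Old-age dependency ratio = 13,834 / 42,532 × 100 = 32.5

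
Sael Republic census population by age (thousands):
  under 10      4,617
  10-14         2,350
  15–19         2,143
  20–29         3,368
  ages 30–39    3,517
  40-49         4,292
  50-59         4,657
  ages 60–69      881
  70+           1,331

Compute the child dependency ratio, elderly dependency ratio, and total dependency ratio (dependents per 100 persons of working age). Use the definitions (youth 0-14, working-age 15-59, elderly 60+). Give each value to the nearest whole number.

0–14: 4,617 + 2,350 = 6,967
15–59: 2,143 + 3,368 + 3,517 + 4,292 + 4,657 = 17,977
60+: 881 + 1,331 = 2,212
Youth dependency ratio = 6,967 / 17,977 × 100 = 39
Old-age dependency ratio = 2,212 / 17,977 × 100 = 12
Total dependency ratio = (6,967 + 2,212) / 17,977 × 100 = 9,179 / 17,977 × 100 = 51

Youth dependency ratio: 39
Old-age dependency ratio: 12
Total dependency ratio: 51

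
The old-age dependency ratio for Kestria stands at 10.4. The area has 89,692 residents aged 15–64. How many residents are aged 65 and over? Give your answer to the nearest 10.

Aged 65 and over: 9,330

Old-age dependency ratio = elderly / working-age × 100
10.4 = E / 89,692 × 100
⇒ 9,330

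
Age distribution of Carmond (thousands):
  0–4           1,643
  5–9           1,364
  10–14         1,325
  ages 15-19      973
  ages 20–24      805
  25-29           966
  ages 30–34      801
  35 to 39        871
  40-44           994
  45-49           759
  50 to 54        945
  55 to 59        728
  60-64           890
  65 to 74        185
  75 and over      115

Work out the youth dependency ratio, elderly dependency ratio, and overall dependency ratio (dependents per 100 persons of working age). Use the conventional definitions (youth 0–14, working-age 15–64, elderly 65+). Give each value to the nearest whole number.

0–14: 1,643 + 1,364 + 1,325 = 4,332
15–64: 973 + 805 + 966 + 801 + 871 + 994 + 759 + 945 + 728 + 890 = 8,732
65+: 185 + 115 = 300
Youth dependency ratio = 4,332 / 8,732 × 100 = 50
Old-age dependency ratio = 300 / 8,732 × 100 = 3
Total dependency ratio = (4,332 + 300) / 8,732 × 100 = 4,632 / 8,732 × 100 = 53

Youth dependency ratio: 50
Old-age dependency ratio: 3
Total dependency ratio: 53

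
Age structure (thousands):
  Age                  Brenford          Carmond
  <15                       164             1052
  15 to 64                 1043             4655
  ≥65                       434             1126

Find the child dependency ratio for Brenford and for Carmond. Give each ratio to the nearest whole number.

Brenford: 16
Carmond: 23

Brenford: 164 / 1043 × 100 = 16
Carmond: 1052 / 4655 × 100 = 23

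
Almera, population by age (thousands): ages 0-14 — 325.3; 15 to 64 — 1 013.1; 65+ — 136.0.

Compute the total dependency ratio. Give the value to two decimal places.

Total dependency ratio: 45.53

Total dependency ratio = (325.3 + 136.0) / 1 013.1 × 100 = 461.3 / 1 013.1 × 100 = 45.53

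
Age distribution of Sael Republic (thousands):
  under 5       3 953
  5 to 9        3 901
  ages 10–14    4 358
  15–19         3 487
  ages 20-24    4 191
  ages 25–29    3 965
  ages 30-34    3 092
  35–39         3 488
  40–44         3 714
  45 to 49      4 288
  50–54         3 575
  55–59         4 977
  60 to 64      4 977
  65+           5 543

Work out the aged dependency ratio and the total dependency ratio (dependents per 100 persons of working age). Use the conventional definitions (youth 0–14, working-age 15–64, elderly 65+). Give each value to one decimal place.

0–14: 3 953 + 3 901 + 4 358 = 12 212
15–64: 3 487 + 4 191 + 3 965 + 3 092 + 3 488 + 3 714 + 4 288 + 3 575 + 4 977 + 4 977 = 39 754
65+: 5 543
Old-age dependency ratio = 5 543 / 39 754 × 100 = 13.9
Total dependency ratio = (12 212 + 5 543) / 39 754 × 100 = 17 755 / 39 754 × 100 = 44.7

Old-age dependency ratio: 13.9
Total dependency ratio: 44.7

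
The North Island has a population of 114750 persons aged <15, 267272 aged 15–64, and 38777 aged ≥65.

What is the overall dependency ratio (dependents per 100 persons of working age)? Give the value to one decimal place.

Total dependency ratio = (114750 + 38777) / 267272 × 100 = 153527 / 267272 × 100 = 57.4

Total dependency ratio: 57.4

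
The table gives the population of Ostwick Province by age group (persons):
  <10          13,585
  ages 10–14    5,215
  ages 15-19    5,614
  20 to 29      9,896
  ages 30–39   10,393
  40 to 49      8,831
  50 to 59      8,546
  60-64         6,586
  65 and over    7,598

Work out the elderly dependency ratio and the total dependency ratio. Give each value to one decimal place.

0–14: 13,585 + 5,215 = 18,800
15–64: 5,614 + 9,896 + 10,393 + 8,831 + 8,546 + 6,586 = 49,866
65+: 7,598
Old-age dependency ratio = 7,598 / 49,866 × 100 = 15.2
Total dependency ratio = (18,800 + 7,598) / 49,866 × 100 = 26,398 / 49,866 × 100 = 52.9

Old-age dependency ratio: 15.2
Total dependency ratio: 52.9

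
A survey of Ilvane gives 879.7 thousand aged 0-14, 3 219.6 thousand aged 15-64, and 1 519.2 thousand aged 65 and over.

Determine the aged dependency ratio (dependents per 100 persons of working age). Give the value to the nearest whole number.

Old-age dependency ratio = 1 519.2 / 3 219.6 × 100 = 47

Old-age dependency ratio: 47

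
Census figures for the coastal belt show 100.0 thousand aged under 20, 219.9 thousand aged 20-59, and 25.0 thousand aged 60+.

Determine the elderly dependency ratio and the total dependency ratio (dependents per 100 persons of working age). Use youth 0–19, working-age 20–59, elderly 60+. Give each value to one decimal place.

Old-age dependency ratio: 11.4
Total dependency ratio: 56.8

Old-age dependency ratio = 25.0 / 219.9 × 100 = 11.4
Total dependency ratio = (100.0 + 25.0) / 219.9 × 100 = 125.0 / 219.9 × 100 = 56.8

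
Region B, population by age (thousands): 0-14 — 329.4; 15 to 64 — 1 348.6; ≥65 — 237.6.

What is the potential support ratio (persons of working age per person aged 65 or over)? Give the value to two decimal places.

Potential support ratio: 5.68

Potential support ratio = 1 348.6 / 237.6 = 5.68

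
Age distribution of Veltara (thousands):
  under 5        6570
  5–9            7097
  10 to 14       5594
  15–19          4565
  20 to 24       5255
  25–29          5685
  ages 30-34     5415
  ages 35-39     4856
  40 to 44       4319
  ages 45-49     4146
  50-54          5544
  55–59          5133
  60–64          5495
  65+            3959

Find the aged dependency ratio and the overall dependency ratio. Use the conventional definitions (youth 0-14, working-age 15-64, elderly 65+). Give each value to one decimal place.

Old-age dependency ratio: 7.9
Total dependency ratio: 46.1

0–14: 6570 + 7097 + 5594 = 19261
15–64: 4565 + 5255 + 5685 + 5415 + 4856 + 4319 + 4146 + 5544 + 5133 + 5495 = 50413
65+: 3959
Old-age dependency ratio = 3959 / 50413 × 100 = 7.9
Total dependency ratio = (19261 + 3959) / 50413 × 100 = 23220 / 50413 × 100 = 46.1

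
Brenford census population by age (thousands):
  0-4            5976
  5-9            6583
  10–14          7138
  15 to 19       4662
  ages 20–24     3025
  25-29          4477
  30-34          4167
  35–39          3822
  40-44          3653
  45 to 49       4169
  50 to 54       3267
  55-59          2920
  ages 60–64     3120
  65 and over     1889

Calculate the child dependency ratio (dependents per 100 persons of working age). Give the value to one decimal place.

0–14: 5976 + 6583 + 7138 = 19697
15–64: 4662 + 3025 + 4477 + 4167 + 3822 + 3653 + 4169 + 3267 + 2920 + 3120 = 37282
65+: 1889
Youth dependency ratio = 19697 / 37282 × 100 = 52.8

Youth dependency ratio: 52.8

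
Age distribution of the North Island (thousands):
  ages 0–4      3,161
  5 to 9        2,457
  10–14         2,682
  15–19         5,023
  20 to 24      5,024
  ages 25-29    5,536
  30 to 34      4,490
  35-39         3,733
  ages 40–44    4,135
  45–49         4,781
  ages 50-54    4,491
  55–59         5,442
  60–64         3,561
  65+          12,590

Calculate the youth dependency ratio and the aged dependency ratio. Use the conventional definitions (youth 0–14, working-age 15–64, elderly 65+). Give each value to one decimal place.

0–14: 3,161 + 2,457 + 2,682 = 8,300
15–64: 5,023 + 5,024 + 5,536 + 4,490 + 3,733 + 4,135 + 4,781 + 4,491 + 5,442 + 3,561 = 46,216
65+: 12,590
Youth dependency ratio = 8,300 / 46,216 × 100 = 18.0
Old-age dependency ratio = 12,590 / 46,216 × 100 = 27.2

Youth dependency ratio: 18.0
Old-age dependency ratio: 27.2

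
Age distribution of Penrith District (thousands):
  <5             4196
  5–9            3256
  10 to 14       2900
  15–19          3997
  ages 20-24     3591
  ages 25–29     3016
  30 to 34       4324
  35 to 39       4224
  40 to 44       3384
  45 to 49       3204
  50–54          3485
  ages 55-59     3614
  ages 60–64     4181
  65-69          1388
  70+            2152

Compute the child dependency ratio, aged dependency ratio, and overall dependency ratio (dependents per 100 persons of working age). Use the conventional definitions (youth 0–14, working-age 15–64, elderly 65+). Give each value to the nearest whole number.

0–14: 4196 + 3256 + 2900 = 10352
15–64: 3997 + 3591 + 3016 + 4324 + 4224 + 3384 + 3204 + 3485 + 3614 + 4181 = 37020
65+: 1388 + 2152 = 3540
Youth dependency ratio = 10352 / 37020 × 100 = 28
Old-age dependency ratio = 3540 / 37020 × 100 = 10
Total dependency ratio = (10352 + 3540) / 37020 × 100 = 13892 / 37020 × 100 = 38

Youth dependency ratio: 28
Old-age dependency ratio: 10
Total dependency ratio: 38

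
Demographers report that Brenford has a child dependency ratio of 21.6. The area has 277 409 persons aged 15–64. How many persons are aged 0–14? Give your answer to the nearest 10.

Youth dependency ratio = youth / working-age × 100
21.6 = Y / 277 409 × 100
⇒ 59 920

Aged 0–14: 59 920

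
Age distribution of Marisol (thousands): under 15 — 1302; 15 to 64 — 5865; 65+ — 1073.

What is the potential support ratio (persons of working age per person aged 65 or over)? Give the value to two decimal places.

Potential support ratio: 5.47

Potential support ratio = 5865 / 1073 = 5.47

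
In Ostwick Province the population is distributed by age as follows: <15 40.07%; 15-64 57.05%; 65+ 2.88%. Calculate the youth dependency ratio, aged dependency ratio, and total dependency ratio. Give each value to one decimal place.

Youth dependency ratio = 40.07 / 57.05 × 100 = 70.2
Old-age dependency ratio = 2.88 / 57.05 × 100 = 5.0
Total dependency ratio = (40.07 + 2.88) / 57.05 × 100 = 42.95 / 57.05 × 100 = 75.3

Youth dependency ratio: 70.2
Old-age dependency ratio: 5.0
Total dependency ratio: 75.3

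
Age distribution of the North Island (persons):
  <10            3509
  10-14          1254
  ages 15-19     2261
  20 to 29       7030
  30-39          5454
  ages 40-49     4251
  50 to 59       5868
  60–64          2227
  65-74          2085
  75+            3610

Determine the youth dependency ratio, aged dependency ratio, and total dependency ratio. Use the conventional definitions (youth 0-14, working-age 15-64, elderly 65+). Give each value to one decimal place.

Youth dependency ratio: 17.6
Old-age dependency ratio: 21.0
Total dependency ratio: 38.6

0–14: 3509 + 1254 = 4763
15–64: 2261 + 7030 + 5454 + 4251 + 5868 + 2227 = 27091
65+: 2085 + 3610 = 5695
Youth dependency ratio = 4763 / 27091 × 100 = 17.6
Old-age dependency ratio = 5695 / 27091 × 100 = 21.0
Total dependency ratio = (4763 + 5695) / 27091 × 100 = 10458 / 27091 × 100 = 38.6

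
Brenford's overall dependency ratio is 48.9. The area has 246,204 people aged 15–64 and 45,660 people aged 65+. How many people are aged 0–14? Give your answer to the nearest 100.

Aged 0–14: 74,700

Total dependency ratio = (youth + elderly) / working-age × 100
48.9 = (Y + 45,660) / 246,204 × 100
⇒ 74,700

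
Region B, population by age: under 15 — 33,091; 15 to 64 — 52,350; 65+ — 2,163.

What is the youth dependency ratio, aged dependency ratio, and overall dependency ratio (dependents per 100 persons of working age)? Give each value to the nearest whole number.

Youth dependency ratio = 33,091 / 52,350 × 100 = 63
Old-age dependency ratio = 2,163 / 52,350 × 100 = 4
Total dependency ratio = (33,091 + 2,163) / 52,350 × 100 = 35,254 / 52,350 × 100 = 67

Youth dependency ratio: 63
Old-age dependency ratio: 4
Total dependency ratio: 67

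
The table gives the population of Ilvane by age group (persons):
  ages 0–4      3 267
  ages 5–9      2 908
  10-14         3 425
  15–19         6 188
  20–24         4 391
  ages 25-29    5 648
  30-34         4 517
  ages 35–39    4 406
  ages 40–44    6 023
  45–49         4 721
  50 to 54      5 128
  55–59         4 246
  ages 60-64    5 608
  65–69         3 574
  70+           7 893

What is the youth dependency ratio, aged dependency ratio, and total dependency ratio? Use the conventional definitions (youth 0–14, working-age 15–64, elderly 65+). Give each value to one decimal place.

Youth dependency ratio: 18.9
Old-age dependency ratio: 22.5
Total dependency ratio: 41.4

0–14: 3 267 + 2 908 + 3 425 = 9 600
15–64: 6 188 + 4 391 + 5 648 + 4 517 + 4 406 + 6 023 + 4 721 + 5 128 + 4 246 + 5 608 = 50 876
65+: 3 574 + 7 893 = 11 467
Youth dependency ratio = 9 600 / 50 876 × 100 = 18.9
Old-age dependency ratio = 11 467 / 50 876 × 100 = 22.5
Total dependency ratio = (9 600 + 11 467) / 50 876 × 100 = 21 067 / 50 876 × 100 = 41.4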